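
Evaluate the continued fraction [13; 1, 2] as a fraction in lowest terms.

Fold from the inside: start with 2/1.
  1 + 1/2 = 3/2
  13 + 2/3 = 41/3

41/3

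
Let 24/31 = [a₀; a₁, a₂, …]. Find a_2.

24 = 0·31 + 24   →  a_0 = 0
31 = 1·24 + 7   →  a_1 = 1
24 = 3·7 + 3   →  a_2 = 3

3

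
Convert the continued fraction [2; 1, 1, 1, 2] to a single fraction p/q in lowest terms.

21/8

Using pₖ = aₖpₖ₋₁ + pₖ₋₂ and qₖ = aₖqₖ₋₁ + qₖ₋₂:
  k=0: a=2, p=2, q=1
  k=1: a=1, p=3, q=1
  k=2: a=1, p=5, q=2
  k=3: a=1, p=8, q=3
  k=4: a=2, p=21, q=8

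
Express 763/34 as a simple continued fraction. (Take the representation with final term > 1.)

763 = 22*34 + 15
34 = 2*15 + 4
15 = 3*4 + 3
4 = 1*3 + 1
3 = 3*1 + 0  (stop)
So 763/34 = [22; 2, 3, 1, 3].

[22; 2, 3, 1, 3]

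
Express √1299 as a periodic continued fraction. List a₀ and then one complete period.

[36; 24, 72]

a₀ = ⌊√1299⌋ = 36.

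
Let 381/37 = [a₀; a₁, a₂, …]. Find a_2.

2

381 = 10·37 + 11   →  a_0 = 10
37 = 3·11 + 4   →  a_1 = 3
11 = 2·4 + 3   →  a_2 = 2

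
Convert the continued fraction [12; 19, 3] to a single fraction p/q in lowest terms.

Fold from the inside: start with 3/1.
  19 + 1/3 = 58/3
  12 + 3/58 = 699/58

699/58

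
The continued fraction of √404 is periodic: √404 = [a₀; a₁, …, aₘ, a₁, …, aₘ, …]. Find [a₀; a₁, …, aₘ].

a₀ = ⌊√404⌋ = 20.

[20; 10, 40]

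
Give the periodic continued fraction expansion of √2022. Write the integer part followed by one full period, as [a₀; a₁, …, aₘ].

a₀ = ⌊√2022⌋ = 44.
With m₀=0, d₀=1 and mₖ₊₁ = dₖaₖ − mₖ, dₖ₊₁ = (n − mₖ₊₁²)/dₖ, aₖ₊₁ = ⌊(a₀+mₖ₊₁)/dₖ₊₁⌋:
  k=1: m=44, d=86, a=1
  k=2: m=42, d=3, a=28
  k=3: m=42, d=86, a=1
  k=4: m=44, d=1, a=88
d=1 and a=2a₀=88 at k=4, so the next step gives (m, d) = (44, 86) again — its k=1 value — and the period has length 4.

[44; 1, 28, 1, 88]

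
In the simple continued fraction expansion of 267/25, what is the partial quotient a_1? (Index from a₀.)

267 = 10·25 + 17   →  a_0 = 10
25 = 1·17 + 8   →  a_1 = 1

1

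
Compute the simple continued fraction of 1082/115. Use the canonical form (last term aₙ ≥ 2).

1082 = 9*115 + 47
115 = 2*47 + 21
47 = 2*21 + 5
21 = 4*5 + 1
5 = 5*1 + 0  (stop)
So 1082/115 = [9; 2, 2, 4, 5].

[9; 2, 2, 4, 5]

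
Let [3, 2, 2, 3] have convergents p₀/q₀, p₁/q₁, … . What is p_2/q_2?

17/5

Using pₖ = aₖpₖ₋₁ + pₖ₋₂, qₖ = aₖqₖ₋₁ + qₖ₋₂ (with p₋₁=1, p₋₂=0, q₋₁=0, q₋₂=1):
  k=0: a=3, p=3, q=1
  k=1: a=2, p=7, q=2
  k=2: a=2, p=17, q=5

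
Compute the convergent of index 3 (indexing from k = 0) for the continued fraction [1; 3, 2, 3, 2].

Using pₖ = aₖpₖ₋₁ + pₖ₋₂, qₖ = aₖqₖ₋₁ + qₖ₋₂ (with p₋₁=1, p₋₂=0, q₋₁=0, q₋₂=1):
  k=0: a=1, p=1, q=1
  k=1: a=3, p=4, q=3
  k=2: a=2, p=9, q=7
  k=3: a=3, p=31, q=24

31/24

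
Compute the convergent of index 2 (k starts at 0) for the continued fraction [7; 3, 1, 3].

29/4

Using pₖ = aₖpₖ₋₁ + pₖ₋₂, qₖ = aₖqₖ₋₁ + qₖ₋₂ (with p₋₁=1, p₋₂=0, q₋₁=0, q₋₂=1):
  k=0: a=7, p=7, q=1
  k=1: a=3, p=22, q=3
  k=2: a=1, p=29, q=4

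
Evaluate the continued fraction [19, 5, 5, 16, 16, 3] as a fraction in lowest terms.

397417/20707

Using pₖ = aₖpₖ₋₁ + pₖ₋₂ and qₖ = aₖqₖ₋₁ + qₖ₋₂:
  k=0: a=19, p=19, q=1
  k=1: a=5, p=96, q=5
  k=2: a=5, p=499, q=26
  k=3: a=16, p=8080, q=421
  k=4: a=16, p=129779, q=6762
  k=5: a=3, p=397417, q=20707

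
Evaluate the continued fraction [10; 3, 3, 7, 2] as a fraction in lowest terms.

1607/156

Fold from the inside: start with 2/1.
  7 + 1/2 = 15/2
  3 + 2/15 = 47/15
  3 + 15/47 = 156/47
  10 + 47/156 = 1607/156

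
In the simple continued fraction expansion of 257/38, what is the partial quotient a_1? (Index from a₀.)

1

257 = 6·38 + 29   →  a_0 = 6
38 = 1·29 + 9   →  a_1 = 1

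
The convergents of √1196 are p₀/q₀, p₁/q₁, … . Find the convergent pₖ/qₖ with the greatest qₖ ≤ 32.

415/12

√1196 = [34; 1, 1, 2, 1, 1, 68, …] (period length 6).
Convergents:
  p_0/q_0 = 34/1
  p_1/q_1 = 35/1
  p_2/q_2 = 69/2
  p_3/q_3 = 173/5
  p_4/q_4 = 242/7
  p_5/q_5 = 415/12
  p_6/q_6 = 28462/823
q_5 = 12 ≤ 32 < 823 = q_6, so the answer is 415/12.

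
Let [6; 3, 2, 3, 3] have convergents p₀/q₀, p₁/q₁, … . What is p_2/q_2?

44/7

Using pₖ = aₖpₖ₋₁ + pₖ₋₂, qₖ = aₖqₖ₋₁ + qₖ₋₂ (with p₋₁=1, p₋₂=0, q₋₁=0, q₋₂=1):
  k=0: a=6, p=6, q=1
  k=1: a=3, p=19, q=3
  k=2: a=2, p=44, q=7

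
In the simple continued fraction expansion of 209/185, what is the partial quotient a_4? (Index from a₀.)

2

209 = 1·185 + 24   →  a_0 = 1
185 = 7·24 + 17   →  a_1 = 7
24 = 1·17 + 7   →  a_2 = 1
17 = 2·7 + 3   →  a_3 = 2
7 = 2·3 + 1   →  a_4 = 2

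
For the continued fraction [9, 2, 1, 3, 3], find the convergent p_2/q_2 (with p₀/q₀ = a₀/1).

Using pₖ = aₖpₖ₋₁ + pₖ₋₂, qₖ = aₖqₖ₋₁ + qₖ₋₂ (with p₋₁=1, p₋₂=0, q₋₁=0, q₋₂=1):
  k=0: a=9, p=9, q=1
  k=1: a=2, p=19, q=2
  k=2: a=1, p=28, q=3

28/3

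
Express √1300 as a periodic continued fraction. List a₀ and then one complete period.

[36; 18, 72]

a₀ = ⌊√1300⌋ = 36.
With m₀=0, d₀=1 and mₖ₊₁ = dₖaₖ − mₖ, dₖ₊₁ = (n − mₖ₊₁²)/dₖ, aₖ₊₁ = ⌊(a₀+mₖ₊₁)/dₖ₊₁⌋:
  k=1: m=36, d=4, a=18
  k=2: m=36, d=1, a=72
d=1 and a=2a₀=72 at k=2, so the next step gives (m, d) = (36, 4) again — its k=1 value — and the period has length 2.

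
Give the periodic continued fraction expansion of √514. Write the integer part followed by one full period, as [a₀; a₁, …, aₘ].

[22; 1, 2, 22, 2, 1, 44]

a₀ = ⌊√514⌋ = 22.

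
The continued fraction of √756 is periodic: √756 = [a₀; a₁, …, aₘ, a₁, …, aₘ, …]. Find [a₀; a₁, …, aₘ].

a₀ = ⌊√756⌋ = 27.
With m₀=0, d₀=1 and mₖ₊₁ = dₖaₖ − mₖ, dₖ₊₁ = (n − mₖ₊₁²)/dₖ, aₖ₊₁ = ⌊(a₀+mₖ₊₁)/dₖ₊₁⌋:
  k=1: m=27, d=27, a=2
  k=2: m=27, d=1, a=54
d=1 and a=2a₀=54 at k=2, so the next step gives (m, d) = (27, 27) again — its k=1 value — and the period has length 2.

[27; 2, 54]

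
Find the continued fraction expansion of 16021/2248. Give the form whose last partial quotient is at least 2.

16021 = 7×2248 + 285
2248 = 7×285 + 253
285 = 1×253 + 32
253 = 7×32 + 29
32 = 1×29 + 3
29 = 9×3 + 2
3 = 1×2 + 1
2 = 2×1 + 0  (stop)
So 16021/2248 = [7; 7, 1, 7, 1, 9, 1, 2].

[7; 7, 1, 7, 1, 9, 1, 2]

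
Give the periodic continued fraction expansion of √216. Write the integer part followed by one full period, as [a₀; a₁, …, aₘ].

a₀ = ⌊√216⌋ = 14.
With m₀=0, d₀=1 and mₖ₊₁ = dₖaₖ − mₖ, dₖ₊₁ = (n − mₖ₊₁²)/dₖ, aₖ₊₁ = ⌊(a₀+mₖ₊₁)/dₖ₊₁⌋:
  k=1: m=14, d=20, a=1
  k=2: m=6, d=9, a=2
  k=3: m=12, d=8, a=3
  k=4: m=12, d=9, a=2
  k=5: m=6, d=20, a=1
  k=6: m=14, d=1, a=28
d=1 and a=2a₀=28 at k=6, so the next step gives (m, d) = (14, 20) again — its k=1 value — and the period has length 6.

[14; 1, 2, 3, 2, 1, 28]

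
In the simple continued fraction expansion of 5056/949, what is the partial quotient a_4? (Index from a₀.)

5056 = 5·949 + 311   →  a_0 = 5
949 = 3·311 + 16   →  a_1 = 3
311 = 19·16 + 7   →  a_2 = 19
16 = 2·7 + 2   →  a_3 = 2
7 = 3·2 + 1   →  a_4 = 3

3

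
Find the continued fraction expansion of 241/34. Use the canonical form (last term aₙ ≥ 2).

241 = 7·34 + 3
34 = 11·3 + 1
3 = 3·1 + 0  (stop)
So 241/34 = [7; 11, 3].

[7; 11, 3]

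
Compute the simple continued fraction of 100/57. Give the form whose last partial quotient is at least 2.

100 = 1×57 + 43
57 = 1×43 + 14
43 = 3×14 + 1
14 = 14×1 + 0  (stop)
So 100/57 = [1; 1, 3, 14].

[1; 1, 3, 14]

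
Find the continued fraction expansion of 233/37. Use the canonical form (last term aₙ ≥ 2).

233 = 6*37 + 11
37 = 3*11 + 4
11 = 2*4 + 3
4 = 1*3 + 1
3 = 3*1 + 0  (stop)
So 233/37 = [6; 3, 2, 1, 3].

[6; 3, 2, 1, 3]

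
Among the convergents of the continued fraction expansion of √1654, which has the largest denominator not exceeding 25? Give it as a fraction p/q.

√1654 = [40; 1, 2, 40, 2, 1, 80, …] (period length 6).
Convergents:
  p_0/q_0 = 40/1
  p_1/q_1 = 41/1
  p_2/q_2 = 122/3
  p_3/q_3 = 4921/121
q_2 = 3 ≤ 25 < 121 = q_3, so the answer is 122/3.

122/3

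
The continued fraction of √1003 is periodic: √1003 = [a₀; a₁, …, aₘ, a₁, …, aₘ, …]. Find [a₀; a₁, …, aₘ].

[31; 1, 2, 31, 2, 1, 62]

a₀ = ⌊√1003⌋ = 31.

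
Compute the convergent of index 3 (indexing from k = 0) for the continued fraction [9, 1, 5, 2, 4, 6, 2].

128/13

Using pₖ = aₖpₖ₋₁ + pₖ₋₂, qₖ = aₖqₖ₋₁ + qₖ₋₂ (with p₋₁=1, p₋₂=0, q₋₁=0, q₋₂=1):
  k=0: a=9, p=9, q=1
  k=1: a=1, p=10, q=1
  k=2: a=5, p=59, q=6
  k=3: a=2, p=128, q=13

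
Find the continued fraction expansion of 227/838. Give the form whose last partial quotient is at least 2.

227 = 0·838 + 227
838 = 3·227 + 157
227 = 1·157 + 70
157 = 2·70 + 17
70 = 4·17 + 2
17 = 8·2 + 1
2 = 2·1 + 0  (stop)
So 227/838 = [0; 3, 1, 2, 4, 8, 2].

[0; 3, 1, 2, 4, 8, 2]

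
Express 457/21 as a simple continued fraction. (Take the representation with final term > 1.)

[21; 1, 3, 5]

457 = 21·21 + 16
21 = 1·16 + 5
16 = 3·5 + 1
5 = 5·1 + 0  (stop)
So 457/21 = [21; 1, 3, 5].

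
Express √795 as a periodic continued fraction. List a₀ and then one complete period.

a₀ = ⌊√795⌋ = 28.

[28; 5, 9, 5, 56]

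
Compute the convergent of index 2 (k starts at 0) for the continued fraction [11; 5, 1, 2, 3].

Using pₖ = aₖpₖ₋₁ + pₖ₋₂, qₖ = aₖqₖ₋₁ + qₖ₋₂ (with p₋₁=1, p₋₂=0, q₋₁=0, q₋₂=1):
  k=0: a=11, p=11, q=1
  k=1: a=5, p=56, q=5
  k=2: a=1, p=67, q=6

67/6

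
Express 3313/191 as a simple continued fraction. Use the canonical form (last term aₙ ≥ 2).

[17; 2, 1, 8, 2, 3]

3313 = 17*191 + 66
191 = 2*66 + 59
66 = 1*59 + 7
59 = 8*7 + 3
7 = 2*3 + 1
3 = 3*1 + 0  (stop)
So 3313/191 = [17; 2, 1, 8, 2, 3].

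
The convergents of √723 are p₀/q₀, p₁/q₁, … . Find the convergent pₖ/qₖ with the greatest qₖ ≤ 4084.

104086/3871

√723 = [26; 1, 7, 1, 52, …] (period length 4).
Convergents:
  p_0/q_0 = 26/1
  p_1/q_1 = 27/1
  p_2/q_2 = 215/8
  p_3/q_3 = 242/9
  p_4/q_4 = 12799/476
  p_5/q_5 = 13041/485
  p_6/q_6 = 104086/3871
  p_7/q_7 = 117127/4356
q_6 = 3871 ≤ 4084 < 4356 = q_7, so the answer is 104086/3871.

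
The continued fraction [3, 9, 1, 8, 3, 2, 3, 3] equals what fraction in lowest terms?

Fold from the inside: start with 3/1.
  3 + 1/3 = 10/3
  2 + 3/10 = 23/10
  3 + 10/23 = 79/23
  8 + 23/79 = 655/79
  1 + 79/655 = 734/655
  9 + 655/734 = 7261/734
  3 + 734/7261 = 22517/7261

22517/7261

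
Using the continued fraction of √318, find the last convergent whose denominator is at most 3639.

√318 = [17; 1, 4, 1, 34, …] (period length 4).
Convergents:
  p_0/q_0 = 17/1
  p_1/q_1 = 18/1
  p_2/q_2 = 89/5
  p_3/q_3 = 107/6
  p_4/q_4 = 3727/209
  p_5/q_5 = 3834/215
  p_6/q_6 = 19063/1069
  p_7/q_7 = 22897/1284
  p_8/q_8 = 797561/44725
q_7 = 1284 ≤ 3639 < 44725 = q_8, so the answer is 22897/1284.

22897/1284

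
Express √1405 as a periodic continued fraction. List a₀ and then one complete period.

a₀ = ⌊√1405⌋ = 37.
With m₀=0, d₀=1 and mₖ₊₁ = dₖaₖ − mₖ, dₖ₊₁ = (n − mₖ₊₁²)/dₖ, aₖ₊₁ = ⌊(a₀+mₖ₊₁)/dₖ₊₁⌋:
  k=1: m=37, d=36, a=2
  k=2: m=35, d=5, a=14
  k=3: m=35, d=36, a=2
  k=4: m=37, d=1, a=74
d=1 and a=2a₀=74 at k=4, so the next step gives (m, d) = (37, 36) again — its k=1 value — and the period has length 4.

[37; 2, 14, 2, 74]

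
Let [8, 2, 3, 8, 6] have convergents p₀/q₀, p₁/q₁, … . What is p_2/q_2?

59/7

Using pₖ = aₖpₖ₋₁ + pₖ₋₂, qₖ = aₖqₖ₋₁ + qₖ₋₂ (with p₋₁=1, p₋₂=0, q₋₁=0, q₋₂=1):
  k=0: a=8, p=8, q=1
  k=1: a=2, p=17, q=2
  k=2: a=3, p=59, q=7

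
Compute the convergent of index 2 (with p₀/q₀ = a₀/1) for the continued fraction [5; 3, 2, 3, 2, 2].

37/7

Using pₖ = aₖpₖ₋₁ + pₖ₋₂, qₖ = aₖqₖ₋₁ + qₖ₋₂ (with p₋₁=1, p₋₂=0, q₋₁=0, q₋₂=1):
  k=0: a=5, p=5, q=1
  k=1: a=3, p=16, q=3
  k=2: a=2, p=37, q=7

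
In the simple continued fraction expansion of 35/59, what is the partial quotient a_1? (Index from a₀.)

35 = 0·59 + 35   →  a_0 = 0
59 = 1·35 + 24   →  a_1 = 1

1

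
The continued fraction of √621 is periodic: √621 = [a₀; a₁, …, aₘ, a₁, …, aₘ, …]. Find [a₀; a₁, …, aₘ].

[24; 1, 11, 2, 11, 1, 48]

a₀ = ⌊√621⌋ = 24.
With m₀=0, d₀=1 and mₖ₊₁ = dₖaₖ − mₖ, dₖ₊₁ = (n − mₖ₊₁²)/dₖ, aₖ₊₁ = ⌊(a₀+mₖ₊₁)/dₖ₊₁⌋:
  k=1: m=24, d=45, a=1
  k=2: m=21, d=4, a=11
  k=3: m=23, d=23, a=2
  k=4: m=23, d=4, a=11
  k=5: m=21, d=45, a=1
  k=6: m=24, d=1, a=48
d=1 and a=2a₀=48 at k=6, so the next step gives (m, d) = (24, 45) again — its k=1 value — and the period has length 6.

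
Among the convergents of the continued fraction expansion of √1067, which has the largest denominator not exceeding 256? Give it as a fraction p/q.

6435/197

√1067 = [32; 1, 1, 1, 64, …] (period length 4).
Convergents:
  p_0/q_0 = 32/1
  p_1/q_1 = 33/1
  p_2/q_2 = 65/2
  p_3/q_3 = 98/3
  p_4/q_4 = 6337/194
  p_5/q_5 = 6435/197
  p_6/q_6 = 12772/391
q_5 = 197 ≤ 256 < 391 = q_6, so the answer is 6435/197.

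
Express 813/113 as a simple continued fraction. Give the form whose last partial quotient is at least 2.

813 = 7×113 + 22
113 = 5×22 + 3
22 = 7×3 + 1
3 = 3×1 + 0  (stop)
So 813/113 = [7; 5, 7, 3].

[7; 5, 7, 3]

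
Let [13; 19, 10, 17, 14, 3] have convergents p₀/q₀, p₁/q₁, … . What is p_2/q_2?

Using pₖ = aₖpₖ₋₁ + pₖ₋₂, qₖ = aₖqₖ₋₁ + qₖ₋₂ (with p₋₁=1, p₋₂=0, q₋₁=0, q₋₂=1):
  k=0: a=13, p=13, q=1
  k=1: a=19, p=248, q=19
  k=2: a=10, p=2493, q=191

2493/191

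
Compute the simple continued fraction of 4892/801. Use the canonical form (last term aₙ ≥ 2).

4892 = 6*801 + 86
801 = 9*86 + 27
86 = 3*27 + 5
27 = 5*5 + 2
5 = 2*2 + 1
2 = 2*1 + 0  (stop)
So 4892/801 = [6; 9, 3, 5, 2, 2].

[6; 9, 3, 5, 2, 2]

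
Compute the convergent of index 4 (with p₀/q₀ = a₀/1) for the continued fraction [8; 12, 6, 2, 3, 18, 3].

Using pₖ = aₖpₖ₋₁ + pₖ₋₂, qₖ = aₖqₖ₋₁ + qₖ₋₂ (with p₋₁=1, p₋₂=0, q₋₁=0, q₋₂=1):
  k=0: a=8, p=8, q=1
  k=1: a=12, p=97, q=12
  k=2: a=6, p=590, q=73
  k=3: a=2, p=1277, q=158
  k=4: a=3, p=4421, q=547

4421/547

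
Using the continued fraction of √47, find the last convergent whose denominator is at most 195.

665/97

√47 = [6; 1, 5, 1, 12, …] (period length 4).
Convergents:
  p_0/q_0 = 6/1
  p_1/q_1 = 7/1
  p_2/q_2 = 41/6
  p_3/q_3 = 48/7
  p_4/q_4 = 617/90
  p_5/q_5 = 665/97
  p_6/q_6 = 3942/575
q_5 = 97 ≤ 195 < 575 = q_6, so the answer is 665/97.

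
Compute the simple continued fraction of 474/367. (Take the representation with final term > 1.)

[1; 3, 2, 3, 15]

474 = 1·367 + 107
367 = 3·107 + 46
107 = 2·46 + 15
46 = 3·15 + 1
15 = 15·1 + 0  (stop)
So 474/367 = [1; 3, 2, 3, 15].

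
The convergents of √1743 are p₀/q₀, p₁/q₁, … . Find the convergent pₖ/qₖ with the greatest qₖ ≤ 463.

√1743 = [41; 1, 2, 1, 82, …] (period length 4).
Convergents:
  p_0/q_0 = 41/1
  p_1/q_1 = 42/1
  p_2/q_2 = 125/3
  p_3/q_3 = 167/4
  p_4/q_4 = 13819/331
  p_5/q_5 = 13986/335
  p_6/q_6 = 41791/1001
q_5 = 335 ≤ 463 < 1001 = q_6, so the answer is 13986/335.

13986/335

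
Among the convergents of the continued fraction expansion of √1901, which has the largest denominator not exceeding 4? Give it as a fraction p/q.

√1901 = [43; 1, 1, 1, 1, 86, …] (period length 5).
Convergents:
  p_0/q_0 = 43/1
  p_1/q_1 = 44/1
  p_2/q_2 = 87/2
  p_3/q_3 = 131/3
  p_4/q_4 = 218/5
q_3 = 3 ≤ 4 < 5 = q_4, so the answer is 131/3.

131/3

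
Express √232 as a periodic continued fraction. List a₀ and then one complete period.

a₀ = ⌊√232⌋ = 15.
With m₀=0, d₀=1 and mₖ₊₁ = dₖaₖ − mₖ, dₖ₊₁ = (n − mₖ₊₁²)/dₖ, aₖ₊₁ = ⌊(a₀+mₖ₊₁)/dₖ₊₁⌋:
  k=1: m=15, d=7, a=4
  k=2: m=13, d=9, a=3
  k=3: m=14, d=4, a=7
  k=4: m=14, d=9, a=3
  k=5: m=13, d=7, a=4
  k=6: m=15, d=1, a=30
d=1 and a=2a₀=30 at k=6, so the next step gives (m, d) = (15, 7) again — its k=1 value — and the period has length 6.

[15; 4, 3, 7, 3, 4, 30]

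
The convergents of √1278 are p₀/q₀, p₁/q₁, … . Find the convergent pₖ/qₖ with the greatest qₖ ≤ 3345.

√1278 = [35; 1, 2, 1, 70, …] (period length 4).
Convergents:
  p_0/q_0 = 35/1
  p_1/q_1 = 36/1
  p_2/q_2 = 107/3
  p_3/q_3 = 143/4
  p_4/q_4 = 10117/283
  p_5/q_5 = 10260/287
  p_6/q_6 = 30637/857
  p_7/q_7 = 40897/1144
  p_8/q_8 = 2893427/80937
q_7 = 1144 ≤ 3345 < 80937 = q_8, so the answer is 40897/1144.

40897/1144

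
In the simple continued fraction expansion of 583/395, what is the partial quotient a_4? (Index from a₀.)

583 = 1·395 + 188   →  a_0 = 1
395 = 2·188 + 19   →  a_1 = 2
188 = 9·19 + 17   →  a_2 = 9
19 = 1·17 + 2   →  a_3 = 1
17 = 8·2 + 1   →  a_4 = 8

8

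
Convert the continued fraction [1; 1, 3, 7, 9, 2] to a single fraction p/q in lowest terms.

983/559

Fold from the inside: start with 2/1.
  9 + 1/2 = 19/2
  7 + 2/19 = 135/19
  3 + 19/135 = 424/135
  1 + 135/424 = 559/424
  1 + 424/559 = 983/559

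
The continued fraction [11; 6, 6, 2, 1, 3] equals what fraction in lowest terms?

Fold from the inside: start with 3/1.
  1 + 1/3 = 4/3
  2 + 3/4 = 11/4
  6 + 4/11 = 70/11
  6 + 11/70 = 431/70
  11 + 70/431 = 4811/431

4811/431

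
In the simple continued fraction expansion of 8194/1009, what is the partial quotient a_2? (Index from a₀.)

3

8194 = 8·1009 + 122   →  a_0 = 8
1009 = 8·122 + 33   →  a_1 = 8
122 = 3·33 + 23   →  a_2 = 3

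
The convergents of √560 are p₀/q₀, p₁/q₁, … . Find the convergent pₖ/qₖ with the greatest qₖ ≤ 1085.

√560 = [23; 1, 1, 1, 46, …] (period length 4).
Convergents:
  p_0/q_0 = 23/1
  p_1/q_1 = 24/1
  p_2/q_2 = 47/2
  p_3/q_3 = 71/3
  p_4/q_4 = 3313/140
  p_5/q_5 = 3384/143
  p_6/q_6 = 6697/283
  p_7/q_7 = 10081/426
  p_8/q_8 = 470423/19879
q_7 = 426 ≤ 1085 < 19879 = q_8, so the answer is 10081/426.

10081/426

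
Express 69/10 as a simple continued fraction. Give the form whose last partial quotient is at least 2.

69 = 6·10 + 9
10 = 1·9 + 1
9 = 9·1 + 0  (stop)
So 69/10 = [6; 1, 9].

[6; 1, 9]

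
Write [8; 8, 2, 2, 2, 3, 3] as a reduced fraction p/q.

9223/1136

Fold from the inside: start with 3/1.
  3 + 1/3 = 10/3
  2 + 3/10 = 23/10
  2 + 10/23 = 56/23
  2 + 23/56 = 135/56
  8 + 56/135 = 1136/135
  8 + 135/1136 = 9223/1136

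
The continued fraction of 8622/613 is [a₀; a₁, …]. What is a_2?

3

8622 = 14·613 + 40   →  a_0 = 14
613 = 15·40 + 13   →  a_1 = 15
40 = 3·13 + 1   →  a_2 = 3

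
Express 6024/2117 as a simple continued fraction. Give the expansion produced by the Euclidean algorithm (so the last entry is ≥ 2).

6024 = 2·2117 + 1790
2117 = 1·1790 + 327
1790 = 5·327 + 155
327 = 2·155 + 17
155 = 9·17 + 2
17 = 8·2 + 1
2 = 2·1 + 0  (stop)
So 6024/2117 = [2; 1, 5, 2, 9, 8, 2].

[2; 1, 5, 2, 9, 8, 2]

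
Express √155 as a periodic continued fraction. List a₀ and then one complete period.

[12; 2, 4, 2, 24]

a₀ = ⌊√155⌋ = 12.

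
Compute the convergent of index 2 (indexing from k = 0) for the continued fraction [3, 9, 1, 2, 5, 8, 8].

31/10

Using pₖ = aₖpₖ₋₁ + pₖ₋₂, qₖ = aₖqₖ₋₁ + qₖ₋₂ (with p₋₁=1, p₋₂=0, q₋₁=0, q₋₂=1):
  k=0: a=3, p=3, q=1
  k=1: a=9, p=28, q=9
  k=2: a=1, p=31, q=10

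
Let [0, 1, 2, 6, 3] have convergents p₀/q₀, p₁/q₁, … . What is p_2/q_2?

2/3

Using pₖ = aₖpₖ₋₁ + pₖ₋₂, qₖ = aₖqₖ₋₁ + qₖ₋₂ (with p₋₁=1, p₋₂=0, q₋₁=0, q₋₂=1):
  k=0: a=0, p=0, q=1
  k=1: a=1, p=1, q=1
  k=2: a=2, p=2, q=3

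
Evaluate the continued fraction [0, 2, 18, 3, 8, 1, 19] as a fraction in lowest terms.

10205/20967

Using pₖ = aₖpₖ₋₁ + pₖ₋₂ and qₖ = aₖqₖ₋₁ + qₖ₋₂:
  k=0: a=0, p=0, q=1
  k=1: a=2, p=1, q=2
  k=2: a=18, p=18, q=37
  k=3: a=3, p=55, q=113
  k=4: a=8, p=458, q=941
  k=5: a=1, p=513, q=1054
  k=6: a=19, p=10205, q=20967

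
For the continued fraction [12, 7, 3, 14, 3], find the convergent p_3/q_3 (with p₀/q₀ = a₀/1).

Using pₖ = aₖpₖ₋₁ + pₖ₋₂, qₖ = aₖqₖ₋₁ + qₖ₋₂ (with p₋₁=1, p₋₂=0, q₋₁=0, q₋₂=1):
  k=0: a=12, p=12, q=1
  k=1: a=7, p=85, q=7
  k=2: a=3, p=267, q=22
  k=3: a=14, p=3823, q=315

3823/315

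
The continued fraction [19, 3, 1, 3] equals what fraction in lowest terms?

Fold from the inside: start with 3/1.
  1 + 1/3 = 4/3
  3 + 3/4 = 15/4
  19 + 4/15 = 289/15

289/15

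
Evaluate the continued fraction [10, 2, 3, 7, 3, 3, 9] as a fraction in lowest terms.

Fold from the inside: start with 9/1.
  3 + 1/9 = 28/9
  3 + 9/28 = 93/28
  7 + 28/93 = 679/93
  3 + 93/679 = 2130/679
  2 + 679/2130 = 4939/2130
  10 + 2130/4939 = 51520/4939

51520/4939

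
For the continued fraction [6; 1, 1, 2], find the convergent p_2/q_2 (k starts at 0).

Using pₖ = aₖpₖ₋₁ + pₖ₋₂, qₖ = aₖqₖ₋₁ + qₖ₋₂ (with p₋₁=1, p₋₂=0, q₋₁=0, q₋₂=1):
  k=0: a=6, p=6, q=1
  k=1: a=1, p=7, q=1
  k=2: a=1, p=13, q=2

13/2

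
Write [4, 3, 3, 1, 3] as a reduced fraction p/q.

Using pₖ = aₖpₖ₋₁ + pₖ₋₂ and qₖ = aₖqₖ₋₁ + qₖ₋₂:
  k=0: a=4, p=4, q=1
  k=1: a=3, p=13, q=3
  k=2: a=3, p=43, q=10
  k=3: a=1, p=56, q=13
  k=4: a=3, p=211, q=49

211/49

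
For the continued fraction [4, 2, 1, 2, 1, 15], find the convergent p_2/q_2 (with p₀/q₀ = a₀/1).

Using pₖ = aₖpₖ₋₁ + pₖ₋₂, qₖ = aₖqₖ₋₁ + qₖ₋₂ (with p₋₁=1, p₋₂=0, q₋₁=0, q₋₂=1):
  k=0: a=4, p=4, q=1
  k=1: a=2, p=9, q=2
  k=2: a=1, p=13, q=3

13/3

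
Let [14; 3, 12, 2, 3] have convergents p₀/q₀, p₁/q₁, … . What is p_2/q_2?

530/37

Using pₖ = aₖpₖ₋₁ + pₖ₋₂, qₖ = aₖqₖ₋₁ + qₖ₋₂ (with p₋₁=1, p₋₂=0, q₋₁=0, q₋₂=1):
  k=0: a=14, p=14, q=1
  k=1: a=3, p=43, q=3
  k=2: a=12, p=530, q=37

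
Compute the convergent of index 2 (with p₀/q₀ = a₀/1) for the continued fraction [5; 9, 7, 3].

Using pₖ = aₖpₖ₋₁ + pₖ₋₂, qₖ = aₖqₖ₋₁ + qₖ₋₂ (with p₋₁=1, p₋₂=0, q₋₁=0, q₋₂=1):
  k=0: a=5, p=5, q=1
  k=1: a=9, p=46, q=9
  k=2: a=7, p=327, q=64

327/64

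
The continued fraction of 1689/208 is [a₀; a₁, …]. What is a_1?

1689 = 8·208 + 25   →  a_0 = 8
208 = 8·25 + 8   →  a_1 = 8

8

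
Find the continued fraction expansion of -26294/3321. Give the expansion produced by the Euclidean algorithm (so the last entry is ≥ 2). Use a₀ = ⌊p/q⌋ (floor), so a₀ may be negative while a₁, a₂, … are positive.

[-8; 12, 8, 3, 3, 3]

-26294 = -8×3321 + 274
3321 = 12×274 + 33
274 = 8×33 + 10
33 = 3×10 + 3
10 = 3×3 + 1
3 = 3×1 + 0  (stop)
So -26294/3321 = [-8; 12, 8, 3, 3, 3].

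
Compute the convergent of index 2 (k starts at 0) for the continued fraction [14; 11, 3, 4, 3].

479/34

Using pₖ = aₖpₖ₋₁ + pₖ₋₂, qₖ = aₖqₖ₋₁ + qₖ₋₂ (with p₋₁=1, p₋₂=0, q₋₁=0, q₋₂=1):
  k=0: a=14, p=14, q=1
  k=1: a=11, p=155, q=11
  k=2: a=3, p=479, q=34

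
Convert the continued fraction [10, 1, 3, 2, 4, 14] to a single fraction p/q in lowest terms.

Fold from the inside: start with 14/1.
  4 + 1/14 = 57/14
  2 + 14/57 = 128/57
  3 + 57/128 = 441/128
  1 + 128/441 = 569/441
  10 + 441/569 = 6131/569

6131/569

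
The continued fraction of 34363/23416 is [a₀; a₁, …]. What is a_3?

34363 = 1·23416 + 10947   →  a_0 = 1
23416 = 2·10947 + 1522   →  a_1 = 2
10947 = 7·1522 + 293   →  a_2 = 7
1522 = 5·293 + 57   →  a_3 = 5

5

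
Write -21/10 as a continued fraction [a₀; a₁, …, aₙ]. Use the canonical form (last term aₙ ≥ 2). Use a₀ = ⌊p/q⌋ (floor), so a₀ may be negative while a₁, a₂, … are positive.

-21 = -3*10 + 9
10 = 1*9 + 1
9 = 9*1 + 0  (stop)
So -21/10 = [-3; 1, 9].

[-3; 1, 9]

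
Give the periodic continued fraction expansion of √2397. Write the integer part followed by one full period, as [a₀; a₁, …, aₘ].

a₀ = ⌊√2397⌋ = 48.
With m₀=0, d₀=1 and mₖ₊₁ = dₖaₖ − mₖ, dₖ₊₁ = (n − mₖ₊₁²)/dₖ, aₖ₊₁ = ⌊(a₀+mₖ₊₁)/dₖ₊₁⌋:
  k=1: m=48, d=93, a=1
  k=2: m=45, d=4, a=23
  k=3: m=47, d=47, a=2
  k=4: m=47, d=4, a=23
  k=5: m=45, d=93, a=1
  k=6: m=48, d=1, a=96
d=1 and a=2a₀=96 at k=6, so the next step gives (m, d) = (48, 93) again — its k=1 value — and the period has length 6.

[48; 1, 23, 2, 23, 1, 96]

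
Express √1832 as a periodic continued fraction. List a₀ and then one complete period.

a₀ = ⌊√1832⌋ = 42.
With m₀=0, d₀=1 and mₖ₊₁ = dₖaₖ − mₖ, dₖ₊₁ = (n − mₖ₊₁²)/dₖ, aₖ₊₁ = ⌊(a₀+mₖ₊₁)/dₖ₊₁⌋:
  k=1: m=42, d=68, a=1
  k=2: m=26, d=17, a=4
  k=3: m=42, d=4, a=21
  k=4: m=42, d=17, a=4
  k=5: m=26, d=68, a=1
  k=6: m=42, d=1, a=84
d=1 and a=2a₀=84 at k=6, so the next step gives (m, d) = (42, 68) again — its k=1 value — and the period has length 6.

[42; 1, 4, 21, 4, 1, 84]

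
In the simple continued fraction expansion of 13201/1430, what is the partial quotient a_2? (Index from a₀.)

13201 = 9·1430 + 331   →  a_0 = 9
1430 = 4·331 + 106   →  a_1 = 4
331 = 3·106 + 13   →  a_2 = 3

3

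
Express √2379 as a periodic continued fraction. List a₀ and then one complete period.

a₀ = ⌊√2379⌋ = 48.
With m₀=0, d₀=1 and mₖ₊₁ = dₖaₖ − mₖ, dₖ₊₁ = (n − mₖ₊₁²)/dₖ, aₖ₊₁ = ⌊(a₀+mₖ₊₁)/dₖ₊₁⌋:
  k=1: m=48, d=75, a=1
  k=2: m=27, d=22, a=3
  k=3: m=39, d=39, a=2
  k=4: m=39, d=22, a=3
  k=5: m=27, d=75, a=1
  k=6: m=48, d=1, a=96
d=1 and a=2a₀=96 at k=6, so the next step gives (m, d) = (48, 75) again — its k=1 value — and the period has length 6.

[48; 1, 3, 2, 3, 1, 96]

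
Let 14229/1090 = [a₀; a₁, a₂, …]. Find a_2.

2

14229 = 13·1090 + 59   →  a_0 = 13
1090 = 18·59 + 28   →  a_1 = 18
59 = 2·28 + 3   →  a_2 = 2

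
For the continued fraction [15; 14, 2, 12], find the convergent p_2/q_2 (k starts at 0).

Using pₖ = aₖpₖ₋₁ + pₖ₋₂, qₖ = aₖqₖ₋₁ + qₖ₋₂ (with p₋₁=1, p₋₂=0, q₋₁=0, q₋₂=1):
  k=0: a=15, p=15, q=1
  k=1: a=14, p=211, q=14
  k=2: a=2, p=437, q=29

437/29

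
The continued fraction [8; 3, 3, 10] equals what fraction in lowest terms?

Using pₖ = aₖpₖ₋₁ + pₖ₋₂ and qₖ = aₖqₖ₋₁ + qₖ₋₂:
  k=0: a=8, p=8, q=1
  k=1: a=3, p=25, q=3
  k=2: a=3, p=83, q=10
  k=3: a=10, p=855, q=103

855/103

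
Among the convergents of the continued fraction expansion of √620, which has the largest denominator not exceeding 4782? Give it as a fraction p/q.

√620 = [24; 1, 8, 1, 48, …] (period length 4).
Convergents:
  p_0/q_0 = 24/1
  p_1/q_1 = 25/1
  p_2/q_2 = 224/9
  p_3/q_3 = 249/10
  p_4/q_4 = 12176/489
  p_5/q_5 = 12425/499
  p_6/q_6 = 111576/4481
  p_7/q_7 = 124001/4980
q_6 = 4481 ≤ 4782 < 4980 = q_7, so the answer is 111576/4481.

111576/4481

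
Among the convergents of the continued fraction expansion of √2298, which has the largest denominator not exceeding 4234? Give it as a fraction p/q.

√2298 = [47; 1, 14, 1, 94, …] (period length 4).
Convergents:
  p_0/q_0 = 47/1
  p_1/q_1 = 48/1
  p_2/q_2 = 719/15
  p_3/q_3 = 767/16
  p_4/q_4 = 72817/1519
  p_5/q_5 = 73584/1535
  p_6/q_6 = 1102993/23009
q_5 = 1535 ≤ 4234 < 23009 = q_6, so the answer is 73584/1535.

73584/1535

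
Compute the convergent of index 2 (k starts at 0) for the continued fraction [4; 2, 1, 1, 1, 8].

13/3

Using pₖ = aₖpₖ₋₁ + pₖ₋₂, qₖ = aₖqₖ₋₁ + qₖ₋₂ (with p₋₁=1, p₋₂=0, q₋₁=0, q₋₂=1):
  k=0: a=4, p=4, q=1
  k=1: a=2, p=9, q=2
  k=2: a=1, p=13, q=3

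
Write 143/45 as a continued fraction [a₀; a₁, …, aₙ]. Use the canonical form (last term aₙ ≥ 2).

143 = 3*45 + 8
45 = 5*8 + 5
8 = 1*5 + 3
5 = 1*3 + 2
3 = 1*2 + 1
2 = 2*1 + 0  (stop)
So 143/45 = [3; 5, 1, 1, 1, 2].

[3; 5, 1, 1, 1, 2]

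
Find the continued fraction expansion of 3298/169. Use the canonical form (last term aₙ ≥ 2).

3298 = 19×169 + 87
169 = 1×87 + 82
87 = 1×82 + 5
82 = 16×5 + 2
5 = 2×2 + 1
2 = 2×1 + 0  (stop)
So 3298/169 = [19; 1, 1, 16, 2, 2].

[19; 1, 1, 16, 2, 2]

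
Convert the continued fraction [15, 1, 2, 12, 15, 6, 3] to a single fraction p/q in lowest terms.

Fold from the inside: start with 3/1.
  6 + 1/3 = 19/3
  15 + 3/19 = 288/19
  12 + 19/288 = 3475/288
  2 + 288/3475 = 7238/3475
  1 + 3475/7238 = 10713/7238
  15 + 7238/10713 = 167933/10713

167933/10713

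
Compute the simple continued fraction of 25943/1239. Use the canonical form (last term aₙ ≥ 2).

25943 = 20×1239 + 1163
1239 = 1×1163 + 76
1163 = 15×76 + 23
76 = 3×23 + 7
23 = 3×7 + 2
7 = 3×2 + 1
2 = 2×1 + 0  (stop)
So 25943/1239 = [20; 1, 15, 3, 3, 3, 2].

[20; 1, 15, 3, 3, 3, 2]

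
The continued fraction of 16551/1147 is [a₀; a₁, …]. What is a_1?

2

16551 = 14·1147 + 493   →  a_0 = 14
1147 = 2·493 + 161   →  a_1 = 2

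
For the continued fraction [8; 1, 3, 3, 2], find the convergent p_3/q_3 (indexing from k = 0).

114/13

Using pₖ = aₖpₖ₋₁ + pₖ₋₂, qₖ = aₖqₖ₋₁ + qₖ₋₂ (with p₋₁=1, p₋₂=0, q₋₁=0, q₋₂=1):
  k=0: a=8, p=8, q=1
  k=1: a=1, p=9, q=1
  k=2: a=3, p=35, q=4
  k=3: a=3, p=114, q=13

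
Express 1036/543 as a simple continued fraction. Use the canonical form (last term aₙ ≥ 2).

1036 = 1*543 + 493
543 = 1*493 + 50
493 = 9*50 + 43
50 = 1*43 + 7
43 = 6*7 + 1
7 = 7*1 + 0  (stop)
So 1036/543 = [1; 1, 9, 1, 6, 7].

[1; 1, 9, 1, 6, 7]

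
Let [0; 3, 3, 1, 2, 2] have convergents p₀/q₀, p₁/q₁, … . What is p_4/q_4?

11/36

Using pₖ = aₖpₖ₋₁ + pₖ₋₂, qₖ = aₖqₖ₋₁ + qₖ₋₂ (with p₋₁=1, p₋₂=0, q₋₁=0, q₋₂=1):
  k=0: a=0, p=0, q=1
  k=1: a=3, p=1, q=3
  k=2: a=3, p=3, q=10
  k=3: a=1, p=4, q=13
  k=4: a=2, p=11, q=36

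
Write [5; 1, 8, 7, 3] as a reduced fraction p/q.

Fold from the inside: start with 3/1.
  7 + 1/3 = 22/3
  8 + 3/22 = 179/22
  1 + 22/179 = 201/179
  5 + 179/201 = 1184/201

1184/201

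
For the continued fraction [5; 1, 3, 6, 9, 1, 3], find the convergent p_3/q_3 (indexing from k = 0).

Using pₖ = aₖpₖ₋₁ + pₖ₋₂, qₖ = aₖqₖ₋₁ + qₖ₋₂ (with p₋₁=1, p₋₂=0, q₋₁=0, q₋₂=1):
  k=0: a=5, p=5, q=1
  k=1: a=1, p=6, q=1
  k=2: a=3, p=23, q=4
  k=3: a=6, p=144, q=25

144/25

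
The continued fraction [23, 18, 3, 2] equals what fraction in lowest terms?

2951/128

Fold from the inside: start with 2/1.
  3 + 1/2 = 7/2
  18 + 2/7 = 128/7
  23 + 7/128 = 2951/128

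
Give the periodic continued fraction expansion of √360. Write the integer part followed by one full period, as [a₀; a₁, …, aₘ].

[18; 1, 36]

a₀ = ⌊√360⌋ = 18.
With m₀=0, d₀=1 and mₖ₊₁ = dₖaₖ − mₖ, dₖ₊₁ = (n − mₖ₊₁²)/dₖ, aₖ₊₁ = ⌊(a₀+mₖ₊₁)/dₖ₊₁⌋:
  k=1: m=18, d=36, a=1
  k=2: m=18, d=1, a=36
d=1 and a=2a₀=36 at k=2, so the next step gives (m, d) = (18, 36) again — its k=1 value — and the period has length 2.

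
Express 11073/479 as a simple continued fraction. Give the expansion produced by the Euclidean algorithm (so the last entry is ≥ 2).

[23; 8, 1, 1, 4, 6]

11073 = 23×479 + 56
479 = 8×56 + 31
56 = 1×31 + 25
31 = 1×25 + 6
25 = 4×6 + 1
6 = 6×1 + 0  (stop)
So 11073/479 = [23; 8, 1, 1, 4, 6].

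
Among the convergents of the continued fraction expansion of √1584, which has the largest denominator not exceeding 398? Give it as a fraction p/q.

√1584 = [39; 1, 3, 1, 78, …] (period length 4).
Convergents:
  p_0/q_0 = 39/1
  p_1/q_1 = 40/1
  p_2/q_2 = 159/4
  p_3/q_3 = 199/5
  p_4/q_4 = 15681/394
  p_5/q_5 = 15880/399
q_4 = 394 ≤ 398 < 399 = q_5, so the answer is 15681/394.

15681/394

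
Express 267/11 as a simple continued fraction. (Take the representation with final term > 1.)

[24; 3, 1, 2]

267 = 24*11 + 3
11 = 3*3 + 2
3 = 1*2 + 1
2 = 2*1 + 0  (stop)
So 267/11 = [24; 3, 1, 2].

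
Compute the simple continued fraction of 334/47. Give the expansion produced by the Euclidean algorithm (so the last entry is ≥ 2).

334 = 7·47 + 5
47 = 9·5 + 2
5 = 2·2 + 1
2 = 2·1 + 0  (stop)
So 334/47 = [7; 9, 2, 2].

[7; 9, 2, 2]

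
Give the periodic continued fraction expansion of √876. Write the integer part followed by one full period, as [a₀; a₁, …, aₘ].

[29; 1, 1, 2, 14, 2, 1, 1, 58]

a₀ = ⌊√876⌋ = 29.
With m₀=0, d₀=1 and mₖ₊₁ = dₖaₖ − mₖ, dₖ₊₁ = (n − mₖ₊₁²)/dₖ, aₖ₊₁ = ⌊(a₀+mₖ₊₁)/dₖ₊₁⌋:
  k=1: m=29, d=35, a=1
  k=2: m=6, d=24, a=1
  k=3: m=18, d=23, a=2
  k=4: m=28, d=4, a=14
  k=5: m=28, d=23, a=2
  k=6: m=18, d=24, a=1
  k=7: m=6, d=35, a=1
  k=8: m=29, d=1, a=58
d=1 and a=2a₀=58 at k=8, so the next step gives (m, d) = (29, 35) again — its k=1 value — and the period has length 8.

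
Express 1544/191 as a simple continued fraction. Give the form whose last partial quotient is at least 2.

1544 = 8·191 + 16
191 = 11·16 + 15
16 = 1·15 + 1
15 = 15·1 + 0  (stop)
So 1544/191 = [8; 11, 1, 15].

[8; 11, 1, 15]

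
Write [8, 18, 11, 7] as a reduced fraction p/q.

Fold from the inside: start with 7/1.
  11 + 1/7 = 78/7
  18 + 7/78 = 1411/78
  8 + 78/1411 = 11366/1411

11366/1411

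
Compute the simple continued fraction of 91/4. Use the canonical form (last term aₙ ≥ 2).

[22; 1, 3]

91 = 22*4 + 3
4 = 1*3 + 1
3 = 3*1 + 0  (stop)
So 91/4 = [22; 1, 3].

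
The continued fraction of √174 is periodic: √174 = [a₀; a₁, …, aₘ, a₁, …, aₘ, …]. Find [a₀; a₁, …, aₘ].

a₀ = ⌊√174⌋ = 13.
With m₀=0, d₀=1 and mₖ₊₁ = dₖaₖ − mₖ, dₖ₊₁ = (n − mₖ₊₁²)/dₖ, aₖ₊₁ = ⌊(a₀+mₖ₊₁)/dₖ₊₁⌋:
  k=1: m=13, d=5, a=5
  k=2: m=12, d=6, a=4
  k=3: m=12, d=5, a=5
  k=4: m=13, d=1, a=26
d=1 and a=2a₀=26 at k=4, so the next step gives (m, d) = (13, 5) again — its k=1 value — and the period has length 4.

[13; 5, 4, 5, 26]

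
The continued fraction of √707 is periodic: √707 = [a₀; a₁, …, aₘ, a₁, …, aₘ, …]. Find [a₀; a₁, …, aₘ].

a₀ = ⌊√707⌋ = 26.
With m₀=0, d₀=1 and mₖ₊₁ = dₖaₖ − mₖ, dₖ₊₁ = (n − mₖ₊₁²)/dₖ, aₖ₊₁ = ⌊(a₀+mₖ₊₁)/dₖ₊₁⌋:
  k=1: m=26, d=31, a=1
  k=2: m=5, d=22, a=1
  k=3: m=17, d=19, a=2
  k=4: m=21, d=14, a=3
  k=5: m=21, d=19, a=2
  k=6: m=17, d=22, a=1
  k=7: m=5, d=31, a=1
  k=8: m=26, d=1, a=52
d=1 and a=2a₀=52 at k=8, so the next step gives (m, d) = (26, 31) again — its k=1 value — and the period has length 8.

[26; 1, 1, 2, 3, 2, 1, 1, 52]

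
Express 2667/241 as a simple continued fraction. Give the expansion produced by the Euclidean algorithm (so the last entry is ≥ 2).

[11; 15, 16]

2667 = 11·241 + 16
241 = 15·16 + 1
16 = 16·1 + 0  (stop)
So 2667/241 = [11; 15, 16].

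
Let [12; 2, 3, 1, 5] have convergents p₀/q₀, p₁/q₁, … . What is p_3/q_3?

Using pₖ = aₖpₖ₋₁ + pₖ₋₂, qₖ = aₖqₖ₋₁ + qₖ₋₂ (with p₋₁=1, p₋₂=0, q₋₁=0, q₋₂=1):
  k=0: a=12, p=12, q=1
  k=1: a=2, p=25, q=2
  k=2: a=3, p=87, q=7
  k=3: a=1, p=112, q=9

112/9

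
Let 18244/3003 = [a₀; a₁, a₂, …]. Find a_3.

18244 = 6·3003 + 226   →  a_0 = 6
3003 = 13·226 + 65   →  a_1 = 13
226 = 3·65 + 31   →  a_2 = 3
65 = 2·31 + 3   →  a_3 = 2

2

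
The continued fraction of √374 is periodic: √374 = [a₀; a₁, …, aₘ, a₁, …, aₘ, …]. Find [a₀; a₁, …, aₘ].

a₀ = ⌊√374⌋ = 19.
With m₀=0, d₀=1 and mₖ₊₁ = dₖaₖ − mₖ, dₖ₊₁ = (n − mₖ₊₁²)/dₖ, aₖ₊₁ = ⌊(a₀+mₖ₊₁)/dₖ₊₁⌋:
  k=1: m=19, d=13, a=2
  k=2: m=7, d=25, a=1
  k=3: m=18, d=2, a=18
  k=4: m=18, d=25, a=1
  k=5: m=7, d=13, a=2
  k=6: m=19, d=1, a=38
d=1 and a=2a₀=38 at k=6, so the next step gives (m, d) = (19, 13) again — its k=1 value — and the period has length 6.

[19; 2, 1, 18, 1, 2, 38]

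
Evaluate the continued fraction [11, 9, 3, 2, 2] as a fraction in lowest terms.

1755/158

Using pₖ = aₖpₖ₋₁ + pₖ₋₂ and qₖ = aₖqₖ₋₁ + qₖ₋₂:
  k=0: a=11, p=11, q=1
  k=1: a=9, p=100, q=9
  k=2: a=3, p=311, q=28
  k=3: a=2, p=722, q=65
  k=4: a=2, p=1755, q=158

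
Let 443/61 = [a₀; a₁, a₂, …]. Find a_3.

4

443 = 7·61 + 16   →  a_0 = 7
61 = 3·16 + 13   →  a_1 = 3
16 = 1·13 + 3   →  a_2 = 1
13 = 4·3 + 1   →  a_3 = 4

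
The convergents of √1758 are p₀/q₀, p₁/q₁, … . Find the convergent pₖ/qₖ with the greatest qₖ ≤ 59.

√1758 = [41; 1, 12, 1, 82, …] (period length 4).
Convergents:
  p_0/q_0 = 41/1
  p_1/q_1 = 42/1
  p_2/q_2 = 545/13
  p_3/q_3 = 587/14
  p_4/q_4 = 48679/1161
q_3 = 14 ≤ 59 < 1161 = q_4, so the answer is 587/14.

587/14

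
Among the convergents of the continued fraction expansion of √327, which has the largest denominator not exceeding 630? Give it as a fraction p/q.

7830/433

√327 = [18; 12, 36, …] (period length 2).
Convergents:
  p_0/q_0 = 18/1
  p_1/q_1 = 217/12
  p_2/q_2 = 7830/433
  p_3/q_3 = 94177/5208
q_2 = 433 ≤ 630 < 5208 = q_3, so the answer is 7830/433.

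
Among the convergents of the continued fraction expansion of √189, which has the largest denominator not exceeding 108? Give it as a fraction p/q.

√189 = [13; 1, 2, 1, 26, …] (period length 4).
Convergents:
  p_0/q_0 = 13/1
  p_1/q_1 = 14/1
  p_2/q_2 = 41/3
  p_3/q_3 = 55/4
  p_4/q_4 = 1471/107
  p_5/q_5 = 1526/111
q_4 = 107 ≤ 108 < 111 = q_5, so the answer is 1471/107.

1471/107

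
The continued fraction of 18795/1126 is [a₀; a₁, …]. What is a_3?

18795 = 16·1126 + 779   →  a_0 = 16
1126 = 1·779 + 347   →  a_1 = 1
779 = 2·347 + 85   →  a_2 = 2
347 = 4·85 + 7   →  a_3 = 4

4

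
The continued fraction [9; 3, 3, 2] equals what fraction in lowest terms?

Fold from the inside: start with 2/1.
  3 + 1/2 = 7/2
  3 + 2/7 = 23/7
  9 + 7/23 = 214/23

214/23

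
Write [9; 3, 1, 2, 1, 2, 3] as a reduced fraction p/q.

Using pₖ = aₖpₖ₋₁ + pₖ₋₂ and qₖ = aₖqₖ₋₁ + qₖ₋₂:
  k=0: a=9, p=9, q=1
  k=1: a=3, p=28, q=3
  k=2: a=1, p=37, q=4
  k=3: a=2, p=102, q=11
  k=4: a=1, p=139, q=15
  k=5: a=2, p=380, q=41
  k=6: a=3, p=1279, q=138

1279/138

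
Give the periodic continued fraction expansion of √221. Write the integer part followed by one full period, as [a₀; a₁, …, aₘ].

a₀ = ⌊√221⌋ = 14.
With m₀=0, d₀=1 and mₖ₊₁ = dₖaₖ − mₖ, dₖ₊₁ = (n − mₖ₊₁²)/dₖ, aₖ₊₁ = ⌊(a₀+mₖ₊₁)/dₖ₊₁⌋:
  k=1: m=14, d=25, a=1
  k=2: m=11, d=4, a=6
  k=3: m=13, d=13, a=2
  k=4: m=13, d=4, a=6
  k=5: m=11, d=25, a=1
  k=6: m=14, d=1, a=28
d=1 and a=2a₀=28 at k=6, so the next step gives (m, d) = (14, 25) again — its k=1 value — and the period has length 6.

[14; 1, 6, 2, 6, 1, 28]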